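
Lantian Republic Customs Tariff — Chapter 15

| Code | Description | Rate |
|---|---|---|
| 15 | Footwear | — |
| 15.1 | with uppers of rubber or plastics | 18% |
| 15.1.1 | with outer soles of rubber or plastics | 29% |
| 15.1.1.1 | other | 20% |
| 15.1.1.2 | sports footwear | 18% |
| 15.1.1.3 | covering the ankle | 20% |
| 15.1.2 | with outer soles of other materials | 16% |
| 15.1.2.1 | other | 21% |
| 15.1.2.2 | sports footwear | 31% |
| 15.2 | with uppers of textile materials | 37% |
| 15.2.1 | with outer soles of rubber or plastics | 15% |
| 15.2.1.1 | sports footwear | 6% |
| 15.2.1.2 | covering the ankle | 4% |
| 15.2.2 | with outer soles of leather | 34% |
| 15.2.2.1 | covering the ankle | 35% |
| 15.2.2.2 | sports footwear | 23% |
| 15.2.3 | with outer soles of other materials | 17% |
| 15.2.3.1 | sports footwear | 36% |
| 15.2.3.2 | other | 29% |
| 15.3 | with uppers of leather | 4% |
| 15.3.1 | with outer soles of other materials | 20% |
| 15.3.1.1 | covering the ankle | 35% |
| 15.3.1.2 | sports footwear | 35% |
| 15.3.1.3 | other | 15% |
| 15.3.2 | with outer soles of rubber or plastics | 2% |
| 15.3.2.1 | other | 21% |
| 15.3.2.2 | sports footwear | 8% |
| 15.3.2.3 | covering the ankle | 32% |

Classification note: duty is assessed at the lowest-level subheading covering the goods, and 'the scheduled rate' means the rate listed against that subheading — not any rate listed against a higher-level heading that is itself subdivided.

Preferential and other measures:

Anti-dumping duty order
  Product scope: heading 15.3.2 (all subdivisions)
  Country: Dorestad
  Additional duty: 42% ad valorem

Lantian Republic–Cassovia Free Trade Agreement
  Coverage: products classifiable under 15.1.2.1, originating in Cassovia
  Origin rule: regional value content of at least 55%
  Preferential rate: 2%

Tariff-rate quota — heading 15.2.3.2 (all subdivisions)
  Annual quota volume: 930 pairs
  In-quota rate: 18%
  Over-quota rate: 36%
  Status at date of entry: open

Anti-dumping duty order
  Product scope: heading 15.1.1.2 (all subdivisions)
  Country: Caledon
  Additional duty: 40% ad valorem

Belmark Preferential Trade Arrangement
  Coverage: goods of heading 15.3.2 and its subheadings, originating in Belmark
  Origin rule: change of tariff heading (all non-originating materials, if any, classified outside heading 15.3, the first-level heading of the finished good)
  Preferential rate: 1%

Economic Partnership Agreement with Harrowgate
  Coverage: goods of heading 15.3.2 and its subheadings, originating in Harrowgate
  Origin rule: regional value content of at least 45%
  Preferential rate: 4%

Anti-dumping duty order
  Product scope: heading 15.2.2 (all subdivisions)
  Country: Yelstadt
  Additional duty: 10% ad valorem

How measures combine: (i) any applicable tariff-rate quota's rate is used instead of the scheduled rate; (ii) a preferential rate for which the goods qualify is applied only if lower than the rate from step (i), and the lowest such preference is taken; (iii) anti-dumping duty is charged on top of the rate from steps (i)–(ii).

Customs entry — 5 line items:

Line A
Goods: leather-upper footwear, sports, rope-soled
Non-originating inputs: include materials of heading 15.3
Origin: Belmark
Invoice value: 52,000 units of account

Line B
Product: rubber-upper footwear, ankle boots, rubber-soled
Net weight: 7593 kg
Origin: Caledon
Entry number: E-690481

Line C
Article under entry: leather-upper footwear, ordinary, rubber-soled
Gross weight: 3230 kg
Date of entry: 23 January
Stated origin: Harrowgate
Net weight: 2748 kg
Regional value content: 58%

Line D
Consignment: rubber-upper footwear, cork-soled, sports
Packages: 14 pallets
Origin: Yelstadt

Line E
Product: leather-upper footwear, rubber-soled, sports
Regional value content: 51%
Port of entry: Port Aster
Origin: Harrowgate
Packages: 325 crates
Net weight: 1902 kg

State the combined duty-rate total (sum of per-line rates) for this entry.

Line A: leather-upper → 15.3; rope-soled → 15.3.1; sports → 15.3.1.2. Scheduled 35%. Belmark agreement on 15.3.2: 15.3.1.2 not covered. → 35%.
Line B: rubber-upper → 15.1; rubber-soled → 15.1.1; ankle boots → 15.1.1.3. Scheduled 20%. No special measure applies. → 20%.
Line C: leather-upper → 15.3; rubber-soled → 15.3.2; ordinary → 15.3.2.1. Scheduled 21%. Harrowgate agreement on 15.3.2: RVC ≥ 45% → 4% available; preferential 4%. → 4%.
Line D: rubber-upper → 15.1; cork-soled → 15.1.2; sports → 15.1.2.2. Scheduled 31%. No special measure applies. → 31%.
Line E: leather-upper → 15.3; rubber-soled → 15.3.2; sports → 15.3.2.2. Scheduled 8%. Harrowgate agreement on 15.3.2: RVC ≥ 45% → 4% available; preferential 4%. → 4%.
Sum: 35% + 20% + 4% + 31% + 4% = 94%.

94%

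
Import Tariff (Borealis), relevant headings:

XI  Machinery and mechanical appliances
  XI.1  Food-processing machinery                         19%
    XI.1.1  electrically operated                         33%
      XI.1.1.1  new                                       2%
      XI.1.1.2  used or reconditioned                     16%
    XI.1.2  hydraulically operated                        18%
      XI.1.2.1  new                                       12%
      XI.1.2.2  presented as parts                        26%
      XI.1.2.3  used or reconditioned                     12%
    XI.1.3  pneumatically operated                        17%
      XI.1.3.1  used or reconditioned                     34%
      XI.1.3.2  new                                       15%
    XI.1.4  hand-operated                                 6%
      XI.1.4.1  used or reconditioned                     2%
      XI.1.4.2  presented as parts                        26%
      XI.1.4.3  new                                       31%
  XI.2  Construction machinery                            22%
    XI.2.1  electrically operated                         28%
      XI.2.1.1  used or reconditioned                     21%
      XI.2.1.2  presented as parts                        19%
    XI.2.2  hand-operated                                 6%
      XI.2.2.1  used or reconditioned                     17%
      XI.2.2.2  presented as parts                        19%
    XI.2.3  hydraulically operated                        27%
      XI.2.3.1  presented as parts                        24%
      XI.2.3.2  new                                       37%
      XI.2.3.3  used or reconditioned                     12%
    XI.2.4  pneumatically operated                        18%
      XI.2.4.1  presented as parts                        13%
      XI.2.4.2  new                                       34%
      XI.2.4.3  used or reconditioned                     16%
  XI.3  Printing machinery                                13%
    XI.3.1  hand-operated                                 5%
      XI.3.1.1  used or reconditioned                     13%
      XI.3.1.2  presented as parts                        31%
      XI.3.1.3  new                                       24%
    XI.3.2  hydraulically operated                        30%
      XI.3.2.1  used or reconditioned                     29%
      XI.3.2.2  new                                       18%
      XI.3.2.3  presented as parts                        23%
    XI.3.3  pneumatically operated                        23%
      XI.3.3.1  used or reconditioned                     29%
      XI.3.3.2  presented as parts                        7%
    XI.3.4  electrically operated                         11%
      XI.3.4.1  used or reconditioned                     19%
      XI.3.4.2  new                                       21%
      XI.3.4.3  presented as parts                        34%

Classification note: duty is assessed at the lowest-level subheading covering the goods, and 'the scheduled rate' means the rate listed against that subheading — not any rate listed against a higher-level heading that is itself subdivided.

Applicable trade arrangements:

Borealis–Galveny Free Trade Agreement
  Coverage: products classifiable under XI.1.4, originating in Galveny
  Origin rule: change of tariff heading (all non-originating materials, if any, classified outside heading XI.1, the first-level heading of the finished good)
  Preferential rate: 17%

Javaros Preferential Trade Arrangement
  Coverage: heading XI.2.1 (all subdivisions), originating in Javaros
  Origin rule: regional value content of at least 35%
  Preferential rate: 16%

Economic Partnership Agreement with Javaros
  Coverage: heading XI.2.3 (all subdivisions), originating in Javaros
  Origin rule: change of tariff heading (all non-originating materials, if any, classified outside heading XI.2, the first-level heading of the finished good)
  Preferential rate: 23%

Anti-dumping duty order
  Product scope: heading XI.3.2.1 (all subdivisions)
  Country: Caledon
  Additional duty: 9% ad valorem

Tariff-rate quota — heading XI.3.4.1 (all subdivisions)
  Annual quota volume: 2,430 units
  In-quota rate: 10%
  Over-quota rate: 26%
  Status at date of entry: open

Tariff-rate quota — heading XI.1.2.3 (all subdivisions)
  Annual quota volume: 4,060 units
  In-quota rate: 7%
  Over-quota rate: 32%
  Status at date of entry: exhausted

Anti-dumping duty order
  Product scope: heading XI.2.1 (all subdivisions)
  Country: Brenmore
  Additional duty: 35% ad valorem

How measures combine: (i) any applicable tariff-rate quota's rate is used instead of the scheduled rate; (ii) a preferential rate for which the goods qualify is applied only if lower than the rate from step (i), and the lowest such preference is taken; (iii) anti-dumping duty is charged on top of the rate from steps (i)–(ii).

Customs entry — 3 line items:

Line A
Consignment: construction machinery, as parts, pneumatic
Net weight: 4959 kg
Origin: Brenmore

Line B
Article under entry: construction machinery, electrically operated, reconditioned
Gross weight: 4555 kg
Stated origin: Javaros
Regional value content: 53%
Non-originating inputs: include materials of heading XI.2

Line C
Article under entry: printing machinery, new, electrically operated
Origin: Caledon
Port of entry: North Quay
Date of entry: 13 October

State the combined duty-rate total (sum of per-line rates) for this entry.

50%

Line A: construction → XI.2; pneumatic → XI.2.4; as parts → XI.2.4.1. Scheduled 13%. No special measure applies. → 13%.
Line B: construction → XI.2; electrically operated → XI.2.1; reconditioned → XI.2.1.1. Scheduled 21%. Javaros agreement on XI.2.1: RVC ≥ 35% → 16% available; Javaros agreement on XI.2.3: XI.2.1.1 not covered; preferential 16%. → 16%.
Line C: printing → XI.3; electrically operated → XI.3.4; new → XI.3.4.2. Scheduled 21%. No special measure applies. → 21%.
Sum: 13% + 16% + 21% = 50%.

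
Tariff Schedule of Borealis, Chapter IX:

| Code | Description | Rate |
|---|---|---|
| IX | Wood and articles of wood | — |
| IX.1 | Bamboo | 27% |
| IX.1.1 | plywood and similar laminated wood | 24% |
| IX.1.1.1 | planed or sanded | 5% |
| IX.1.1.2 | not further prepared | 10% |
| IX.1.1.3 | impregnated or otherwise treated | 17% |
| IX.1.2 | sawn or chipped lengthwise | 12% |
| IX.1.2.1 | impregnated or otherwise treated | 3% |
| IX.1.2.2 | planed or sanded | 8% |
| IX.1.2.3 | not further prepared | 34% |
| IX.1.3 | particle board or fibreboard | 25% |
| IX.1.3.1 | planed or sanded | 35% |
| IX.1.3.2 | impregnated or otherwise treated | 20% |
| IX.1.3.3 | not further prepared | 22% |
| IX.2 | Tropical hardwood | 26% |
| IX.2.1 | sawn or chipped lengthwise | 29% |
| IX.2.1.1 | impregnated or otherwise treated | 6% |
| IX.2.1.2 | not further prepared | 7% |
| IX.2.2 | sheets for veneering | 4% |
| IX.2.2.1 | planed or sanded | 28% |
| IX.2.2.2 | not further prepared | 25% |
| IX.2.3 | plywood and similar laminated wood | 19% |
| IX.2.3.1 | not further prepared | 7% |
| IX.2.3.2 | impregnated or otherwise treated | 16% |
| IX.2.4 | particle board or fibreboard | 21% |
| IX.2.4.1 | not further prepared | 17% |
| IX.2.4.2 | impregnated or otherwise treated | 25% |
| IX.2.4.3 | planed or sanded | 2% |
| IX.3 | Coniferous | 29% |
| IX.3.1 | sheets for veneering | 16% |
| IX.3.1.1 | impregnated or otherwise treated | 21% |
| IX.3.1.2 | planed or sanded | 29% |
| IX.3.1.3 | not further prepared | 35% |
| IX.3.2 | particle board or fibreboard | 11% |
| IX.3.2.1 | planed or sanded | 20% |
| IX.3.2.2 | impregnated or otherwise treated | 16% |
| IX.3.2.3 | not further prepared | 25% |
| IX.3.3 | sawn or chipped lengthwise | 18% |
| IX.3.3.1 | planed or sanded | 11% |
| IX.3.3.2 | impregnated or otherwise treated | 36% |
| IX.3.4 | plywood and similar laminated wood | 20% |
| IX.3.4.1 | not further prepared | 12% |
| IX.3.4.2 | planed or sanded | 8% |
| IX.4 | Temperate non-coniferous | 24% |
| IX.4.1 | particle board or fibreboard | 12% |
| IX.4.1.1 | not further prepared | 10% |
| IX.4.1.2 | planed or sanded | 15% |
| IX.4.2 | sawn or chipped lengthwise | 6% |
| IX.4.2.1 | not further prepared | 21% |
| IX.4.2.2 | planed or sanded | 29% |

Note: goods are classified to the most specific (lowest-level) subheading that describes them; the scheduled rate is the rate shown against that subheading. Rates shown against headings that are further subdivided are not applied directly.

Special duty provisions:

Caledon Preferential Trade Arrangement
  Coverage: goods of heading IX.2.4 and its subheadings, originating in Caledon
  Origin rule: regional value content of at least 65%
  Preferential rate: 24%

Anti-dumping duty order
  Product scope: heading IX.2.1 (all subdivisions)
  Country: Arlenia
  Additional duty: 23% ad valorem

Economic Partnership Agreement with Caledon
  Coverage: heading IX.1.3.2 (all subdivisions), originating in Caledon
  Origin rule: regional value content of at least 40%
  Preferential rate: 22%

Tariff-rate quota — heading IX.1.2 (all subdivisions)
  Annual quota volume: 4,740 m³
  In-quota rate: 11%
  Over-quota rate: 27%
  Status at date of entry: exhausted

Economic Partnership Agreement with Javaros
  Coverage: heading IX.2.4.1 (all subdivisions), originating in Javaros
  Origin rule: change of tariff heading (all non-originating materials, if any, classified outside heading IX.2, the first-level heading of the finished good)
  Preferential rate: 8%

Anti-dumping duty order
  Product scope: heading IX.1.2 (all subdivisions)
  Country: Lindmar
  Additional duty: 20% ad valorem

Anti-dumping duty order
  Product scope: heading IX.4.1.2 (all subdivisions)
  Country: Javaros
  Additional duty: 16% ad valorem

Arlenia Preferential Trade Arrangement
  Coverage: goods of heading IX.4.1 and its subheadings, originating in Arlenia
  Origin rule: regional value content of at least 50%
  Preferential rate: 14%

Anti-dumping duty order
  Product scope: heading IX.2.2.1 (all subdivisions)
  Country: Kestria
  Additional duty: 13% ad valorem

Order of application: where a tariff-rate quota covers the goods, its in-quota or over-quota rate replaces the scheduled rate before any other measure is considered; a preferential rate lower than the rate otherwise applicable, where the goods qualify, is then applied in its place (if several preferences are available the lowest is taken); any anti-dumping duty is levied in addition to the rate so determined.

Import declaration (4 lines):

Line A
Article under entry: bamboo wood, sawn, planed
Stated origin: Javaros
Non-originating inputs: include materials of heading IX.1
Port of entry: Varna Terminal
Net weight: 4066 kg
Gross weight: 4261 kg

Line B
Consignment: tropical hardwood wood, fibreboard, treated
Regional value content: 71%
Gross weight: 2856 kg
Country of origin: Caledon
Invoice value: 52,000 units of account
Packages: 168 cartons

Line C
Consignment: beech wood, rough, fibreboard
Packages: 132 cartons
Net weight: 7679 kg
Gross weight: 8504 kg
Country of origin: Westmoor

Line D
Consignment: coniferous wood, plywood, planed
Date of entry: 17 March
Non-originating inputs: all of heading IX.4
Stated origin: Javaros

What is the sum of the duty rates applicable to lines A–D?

Line A: bamboo → IX.1; sawn → IX.1.2; planed → IX.1.2.2. Scheduled 8%. quota on IX.1.2 exhausted → over-quota 27%; Javaros agreement on IX.2.4.1: IX.1.2.2 not covered. → 27%.
Line B: tropical hardwood → IX.2; fibreboard → IX.2.4; treated → IX.2.4.2. Scheduled 25%. Caledon agreement on IX.2.4: RVC ≥ 65% → 24% available; Caledon agreement on IX.1.3.2: IX.2.4.2 not covered; preferential 24%. → 24%.
Line C: beech → IX.4; fibreboard → IX.4.1; rough → IX.4.1.1. Scheduled 10%. No special measure applies. → 10%.
Line D: coniferous → IX.3; plywood → IX.3.4; planed → IX.3.4.2. Scheduled 8%. Javaros agreement on IX.2.4.1: IX.3.4.2 not covered. → 8%.
Sum: 27% + 24% + 10% + 8% = 69%.

69%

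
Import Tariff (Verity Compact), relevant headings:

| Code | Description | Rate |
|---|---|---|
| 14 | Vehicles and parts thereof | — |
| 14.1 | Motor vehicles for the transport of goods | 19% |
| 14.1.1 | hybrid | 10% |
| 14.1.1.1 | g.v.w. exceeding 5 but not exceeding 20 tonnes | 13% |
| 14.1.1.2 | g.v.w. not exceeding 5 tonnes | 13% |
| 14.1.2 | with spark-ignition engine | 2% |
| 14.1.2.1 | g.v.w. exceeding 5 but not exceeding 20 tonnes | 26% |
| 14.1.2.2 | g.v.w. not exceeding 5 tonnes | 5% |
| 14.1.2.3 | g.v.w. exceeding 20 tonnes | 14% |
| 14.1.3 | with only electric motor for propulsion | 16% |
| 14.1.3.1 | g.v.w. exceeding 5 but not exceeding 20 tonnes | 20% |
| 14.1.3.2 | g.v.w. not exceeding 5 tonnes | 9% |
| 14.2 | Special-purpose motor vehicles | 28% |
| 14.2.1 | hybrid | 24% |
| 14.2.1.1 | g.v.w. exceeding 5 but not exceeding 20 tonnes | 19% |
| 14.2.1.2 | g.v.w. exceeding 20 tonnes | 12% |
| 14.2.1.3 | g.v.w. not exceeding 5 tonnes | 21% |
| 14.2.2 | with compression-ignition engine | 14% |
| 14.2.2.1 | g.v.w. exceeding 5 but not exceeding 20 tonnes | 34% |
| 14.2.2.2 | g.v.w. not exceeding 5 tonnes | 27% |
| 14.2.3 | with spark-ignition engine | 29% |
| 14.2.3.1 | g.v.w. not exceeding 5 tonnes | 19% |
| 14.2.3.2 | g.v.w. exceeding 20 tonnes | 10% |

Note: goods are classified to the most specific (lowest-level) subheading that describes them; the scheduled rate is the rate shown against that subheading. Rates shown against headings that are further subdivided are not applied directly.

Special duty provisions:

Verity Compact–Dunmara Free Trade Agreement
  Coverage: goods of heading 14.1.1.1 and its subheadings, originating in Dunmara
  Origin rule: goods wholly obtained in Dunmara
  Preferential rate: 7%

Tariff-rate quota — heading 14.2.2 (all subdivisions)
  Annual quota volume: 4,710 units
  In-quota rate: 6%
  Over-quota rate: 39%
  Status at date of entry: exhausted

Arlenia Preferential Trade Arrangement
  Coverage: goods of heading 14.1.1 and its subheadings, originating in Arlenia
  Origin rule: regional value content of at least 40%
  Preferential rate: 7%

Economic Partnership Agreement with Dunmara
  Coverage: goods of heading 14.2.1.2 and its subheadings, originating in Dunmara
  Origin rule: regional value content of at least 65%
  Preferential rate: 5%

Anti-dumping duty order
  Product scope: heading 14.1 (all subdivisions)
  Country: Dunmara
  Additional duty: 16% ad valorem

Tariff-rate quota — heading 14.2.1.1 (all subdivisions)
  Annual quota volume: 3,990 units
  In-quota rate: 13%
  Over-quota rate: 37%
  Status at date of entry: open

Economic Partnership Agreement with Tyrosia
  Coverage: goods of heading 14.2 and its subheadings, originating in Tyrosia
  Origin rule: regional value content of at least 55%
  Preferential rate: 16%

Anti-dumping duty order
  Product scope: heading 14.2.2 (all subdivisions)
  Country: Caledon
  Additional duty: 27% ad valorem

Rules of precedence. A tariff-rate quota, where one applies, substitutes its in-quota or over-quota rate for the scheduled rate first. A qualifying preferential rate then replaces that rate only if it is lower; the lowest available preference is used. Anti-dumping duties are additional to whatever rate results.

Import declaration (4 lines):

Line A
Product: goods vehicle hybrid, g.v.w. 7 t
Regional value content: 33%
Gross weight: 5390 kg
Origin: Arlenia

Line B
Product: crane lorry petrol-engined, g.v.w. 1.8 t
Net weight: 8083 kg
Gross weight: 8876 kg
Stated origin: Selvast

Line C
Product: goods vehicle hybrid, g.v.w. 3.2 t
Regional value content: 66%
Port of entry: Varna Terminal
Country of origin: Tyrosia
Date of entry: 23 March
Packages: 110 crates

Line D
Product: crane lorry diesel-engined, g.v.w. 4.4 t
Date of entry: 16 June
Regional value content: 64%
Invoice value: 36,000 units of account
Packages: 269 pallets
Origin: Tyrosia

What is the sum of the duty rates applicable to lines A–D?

61%

Line A: goods vehicle → 14.1; hybrid → 14.1.1; g.v.w. 7 t → 14.1.1.1. Scheduled 13%. Arlenia agreement on 14.1.1: RVC < 40%. → 13%.
Line B: crane lorry → 14.2; petrol-engined → 14.2.3; g.v.w. 1.8 t → 14.2.3.1. Scheduled 19%. No special measure applies. → 19%.
Line C: goods vehicle → 14.1; hybrid → 14.1.1; g.v.w. 3.2 t → 14.1.1.2. Scheduled 13%. Tyrosia agreement on 14.2: 14.1.1.2 not covered. → 13%.
Line D: crane lorry → 14.2; diesel-engined → 14.2.2; g.v.w. 4.4 t → 14.2.2.2. Scheduled 27%. quota on 14.2.2 exhausted → over-quota 39%; Tyrosia agreement on 14.2: RVC ≥ 55% → 16% available; preferential 16%. → 16%.
Sum: 13% + 19% + 13% + 16% = 61%.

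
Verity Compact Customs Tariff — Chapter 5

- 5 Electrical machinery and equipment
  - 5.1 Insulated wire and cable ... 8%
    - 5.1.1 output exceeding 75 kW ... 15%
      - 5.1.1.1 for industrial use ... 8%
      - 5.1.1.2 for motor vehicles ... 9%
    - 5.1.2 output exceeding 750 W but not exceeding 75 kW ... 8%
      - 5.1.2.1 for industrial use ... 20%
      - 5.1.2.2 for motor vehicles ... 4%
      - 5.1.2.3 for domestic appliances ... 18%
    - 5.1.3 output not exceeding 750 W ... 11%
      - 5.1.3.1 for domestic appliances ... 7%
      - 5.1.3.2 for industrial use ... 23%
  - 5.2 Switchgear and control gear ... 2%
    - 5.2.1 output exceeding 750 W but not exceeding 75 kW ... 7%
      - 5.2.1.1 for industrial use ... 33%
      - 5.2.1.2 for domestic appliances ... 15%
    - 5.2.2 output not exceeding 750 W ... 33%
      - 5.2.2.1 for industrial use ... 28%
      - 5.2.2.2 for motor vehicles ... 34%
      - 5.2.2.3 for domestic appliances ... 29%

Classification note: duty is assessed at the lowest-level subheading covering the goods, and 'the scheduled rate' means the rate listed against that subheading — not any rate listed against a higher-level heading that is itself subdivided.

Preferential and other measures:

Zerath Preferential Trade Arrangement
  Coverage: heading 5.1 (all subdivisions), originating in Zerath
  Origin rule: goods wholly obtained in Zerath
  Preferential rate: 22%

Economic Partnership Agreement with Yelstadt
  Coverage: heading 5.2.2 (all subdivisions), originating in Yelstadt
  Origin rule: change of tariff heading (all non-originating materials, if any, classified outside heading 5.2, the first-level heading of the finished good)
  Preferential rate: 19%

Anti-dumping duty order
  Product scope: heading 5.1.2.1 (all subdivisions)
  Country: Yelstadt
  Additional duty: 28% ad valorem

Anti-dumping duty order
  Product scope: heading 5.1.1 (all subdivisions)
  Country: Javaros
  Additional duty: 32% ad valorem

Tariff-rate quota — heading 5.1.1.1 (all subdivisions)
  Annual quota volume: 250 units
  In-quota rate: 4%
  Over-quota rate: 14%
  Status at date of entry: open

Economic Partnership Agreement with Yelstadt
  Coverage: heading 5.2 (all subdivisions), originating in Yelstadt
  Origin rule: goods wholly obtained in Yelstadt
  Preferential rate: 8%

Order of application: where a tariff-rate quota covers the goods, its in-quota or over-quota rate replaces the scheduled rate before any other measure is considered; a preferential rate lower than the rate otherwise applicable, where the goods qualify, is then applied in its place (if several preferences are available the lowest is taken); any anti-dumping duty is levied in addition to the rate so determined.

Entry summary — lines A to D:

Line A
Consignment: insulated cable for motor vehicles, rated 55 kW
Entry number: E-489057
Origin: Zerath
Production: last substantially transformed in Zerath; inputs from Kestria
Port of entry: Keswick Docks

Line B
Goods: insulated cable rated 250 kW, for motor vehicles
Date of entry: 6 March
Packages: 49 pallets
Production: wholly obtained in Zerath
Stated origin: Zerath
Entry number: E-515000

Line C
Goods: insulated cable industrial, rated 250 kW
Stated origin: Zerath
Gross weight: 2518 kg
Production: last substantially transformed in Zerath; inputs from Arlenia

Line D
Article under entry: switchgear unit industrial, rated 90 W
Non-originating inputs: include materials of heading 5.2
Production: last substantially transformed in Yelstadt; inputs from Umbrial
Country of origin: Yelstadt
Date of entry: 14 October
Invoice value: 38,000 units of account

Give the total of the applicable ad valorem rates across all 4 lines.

Line A: insulated cable → 5.1; rated 55 kW → 5.1.2; for motor vehicles → 5.1.2.2. Scheduled 4%. Zerath agreement on 5.1: not wholly obtained. → 4%.
Line B: insulated cable → 5.1; rated 250 kW → 5.1.1; for motor vehicles → 5.1.1.2. Scheduled 9%. Zerath agreement on 5.1: wholly obtained → 22% available; preference 22% not lower than 9% → no reduction. → 9%.
Line C: insulated cable → 5.1; rated 250 kW → 5.1.1; industrial → 5.1.1.1. Scheduled 8%. quota on 5.1.1.1 open → in-quota 4%; Zerath agreement on 5.1: not wholly obtained. → 4%.
Line D: switchgear unit → 5.2; rated 90 W → 5.2.2; industrial → 5.2.2.1. Scheduled 28%. Yelstadt agreement on 5.2.2: CTH not met; Yelstadt agreement on 5.2: not wholly obtained. → 28%.
Sum: 4% + 9% + 4% + 28% = 45%.

45%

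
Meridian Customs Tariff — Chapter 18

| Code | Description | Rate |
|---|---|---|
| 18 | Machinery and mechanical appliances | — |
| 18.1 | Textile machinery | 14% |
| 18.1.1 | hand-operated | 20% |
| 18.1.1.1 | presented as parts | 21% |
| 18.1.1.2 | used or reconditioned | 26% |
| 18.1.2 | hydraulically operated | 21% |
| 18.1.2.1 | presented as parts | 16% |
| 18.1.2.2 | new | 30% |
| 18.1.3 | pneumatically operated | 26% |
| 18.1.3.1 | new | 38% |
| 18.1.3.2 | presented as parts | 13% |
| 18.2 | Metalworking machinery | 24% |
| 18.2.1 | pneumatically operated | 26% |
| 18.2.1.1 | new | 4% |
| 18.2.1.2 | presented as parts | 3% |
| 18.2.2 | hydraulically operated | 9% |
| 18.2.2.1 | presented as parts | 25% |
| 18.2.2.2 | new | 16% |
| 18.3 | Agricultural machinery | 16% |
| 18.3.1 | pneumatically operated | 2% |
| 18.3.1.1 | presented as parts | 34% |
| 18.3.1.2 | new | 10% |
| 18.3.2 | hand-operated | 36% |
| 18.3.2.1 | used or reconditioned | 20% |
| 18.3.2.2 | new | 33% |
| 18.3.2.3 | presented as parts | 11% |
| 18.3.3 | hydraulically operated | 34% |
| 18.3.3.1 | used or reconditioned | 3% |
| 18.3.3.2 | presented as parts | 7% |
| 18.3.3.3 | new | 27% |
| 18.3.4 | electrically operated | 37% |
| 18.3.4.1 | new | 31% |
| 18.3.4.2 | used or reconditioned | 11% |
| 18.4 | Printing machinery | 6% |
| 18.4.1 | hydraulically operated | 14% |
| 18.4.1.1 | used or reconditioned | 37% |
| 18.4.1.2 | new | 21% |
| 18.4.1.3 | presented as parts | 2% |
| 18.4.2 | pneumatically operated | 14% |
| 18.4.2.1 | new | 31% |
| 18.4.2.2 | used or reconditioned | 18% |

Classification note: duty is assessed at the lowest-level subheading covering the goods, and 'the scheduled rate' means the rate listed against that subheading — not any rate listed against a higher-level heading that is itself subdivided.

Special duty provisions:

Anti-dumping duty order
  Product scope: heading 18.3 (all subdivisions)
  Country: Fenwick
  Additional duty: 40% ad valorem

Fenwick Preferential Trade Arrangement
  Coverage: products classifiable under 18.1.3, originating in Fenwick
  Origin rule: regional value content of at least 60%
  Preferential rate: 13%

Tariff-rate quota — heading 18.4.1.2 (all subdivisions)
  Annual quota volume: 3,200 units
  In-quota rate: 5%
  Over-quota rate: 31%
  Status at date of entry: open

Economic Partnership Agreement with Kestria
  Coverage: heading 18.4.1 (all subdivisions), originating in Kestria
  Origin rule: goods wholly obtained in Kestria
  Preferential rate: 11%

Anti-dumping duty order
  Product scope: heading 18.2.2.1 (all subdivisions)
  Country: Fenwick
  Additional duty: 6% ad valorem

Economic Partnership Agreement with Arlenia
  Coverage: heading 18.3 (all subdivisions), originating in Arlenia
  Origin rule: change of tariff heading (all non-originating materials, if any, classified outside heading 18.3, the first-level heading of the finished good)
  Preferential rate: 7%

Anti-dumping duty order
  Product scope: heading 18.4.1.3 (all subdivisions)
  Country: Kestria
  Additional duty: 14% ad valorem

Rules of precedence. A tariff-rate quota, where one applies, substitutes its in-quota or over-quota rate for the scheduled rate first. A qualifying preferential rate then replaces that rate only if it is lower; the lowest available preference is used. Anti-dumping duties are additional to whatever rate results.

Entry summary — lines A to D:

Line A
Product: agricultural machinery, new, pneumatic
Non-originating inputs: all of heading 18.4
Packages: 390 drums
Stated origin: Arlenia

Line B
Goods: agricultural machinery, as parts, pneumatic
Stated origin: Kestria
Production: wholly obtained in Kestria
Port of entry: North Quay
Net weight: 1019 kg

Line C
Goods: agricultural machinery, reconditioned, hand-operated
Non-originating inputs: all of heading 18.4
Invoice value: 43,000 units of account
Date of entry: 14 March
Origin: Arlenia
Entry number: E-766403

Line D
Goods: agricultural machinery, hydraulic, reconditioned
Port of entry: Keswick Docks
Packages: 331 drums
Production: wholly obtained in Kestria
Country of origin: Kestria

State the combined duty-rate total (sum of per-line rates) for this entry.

Line A: agricultural → 18.3; pneumatic → 18.3.1; new → 18.3.1.2. Scheduled 10%. Arlenia agreement on 18.3: CTH met → 7% available; preferential 7%. → 7%.
Line B: agricultural → 18.3; pneumatic → 18.3.1; as parts → 18.3.1.1. Scheduled 34%. Kestria agreement on 18.4.1: 18.3.1.1 not covered. → 34%.
Line C: agricultural → 18.3; hand-operated → 18.3.2; reconditioned → 18.3.2.1. Scheduled 20%. Arlenia agreement on 18.3: CTH met → 7% available; preferential 7%. → 7%.
Line D: agricultural → 18.3; hydraulic → 18.3.3; reconditioned → 18.3.3.1. Scheduled 3%. Kestria agreement on 18.4.1: 18.3.3.1 not covered. → 3%.
Sum: 7% + 34% + 7% + 3% = 51%.

51%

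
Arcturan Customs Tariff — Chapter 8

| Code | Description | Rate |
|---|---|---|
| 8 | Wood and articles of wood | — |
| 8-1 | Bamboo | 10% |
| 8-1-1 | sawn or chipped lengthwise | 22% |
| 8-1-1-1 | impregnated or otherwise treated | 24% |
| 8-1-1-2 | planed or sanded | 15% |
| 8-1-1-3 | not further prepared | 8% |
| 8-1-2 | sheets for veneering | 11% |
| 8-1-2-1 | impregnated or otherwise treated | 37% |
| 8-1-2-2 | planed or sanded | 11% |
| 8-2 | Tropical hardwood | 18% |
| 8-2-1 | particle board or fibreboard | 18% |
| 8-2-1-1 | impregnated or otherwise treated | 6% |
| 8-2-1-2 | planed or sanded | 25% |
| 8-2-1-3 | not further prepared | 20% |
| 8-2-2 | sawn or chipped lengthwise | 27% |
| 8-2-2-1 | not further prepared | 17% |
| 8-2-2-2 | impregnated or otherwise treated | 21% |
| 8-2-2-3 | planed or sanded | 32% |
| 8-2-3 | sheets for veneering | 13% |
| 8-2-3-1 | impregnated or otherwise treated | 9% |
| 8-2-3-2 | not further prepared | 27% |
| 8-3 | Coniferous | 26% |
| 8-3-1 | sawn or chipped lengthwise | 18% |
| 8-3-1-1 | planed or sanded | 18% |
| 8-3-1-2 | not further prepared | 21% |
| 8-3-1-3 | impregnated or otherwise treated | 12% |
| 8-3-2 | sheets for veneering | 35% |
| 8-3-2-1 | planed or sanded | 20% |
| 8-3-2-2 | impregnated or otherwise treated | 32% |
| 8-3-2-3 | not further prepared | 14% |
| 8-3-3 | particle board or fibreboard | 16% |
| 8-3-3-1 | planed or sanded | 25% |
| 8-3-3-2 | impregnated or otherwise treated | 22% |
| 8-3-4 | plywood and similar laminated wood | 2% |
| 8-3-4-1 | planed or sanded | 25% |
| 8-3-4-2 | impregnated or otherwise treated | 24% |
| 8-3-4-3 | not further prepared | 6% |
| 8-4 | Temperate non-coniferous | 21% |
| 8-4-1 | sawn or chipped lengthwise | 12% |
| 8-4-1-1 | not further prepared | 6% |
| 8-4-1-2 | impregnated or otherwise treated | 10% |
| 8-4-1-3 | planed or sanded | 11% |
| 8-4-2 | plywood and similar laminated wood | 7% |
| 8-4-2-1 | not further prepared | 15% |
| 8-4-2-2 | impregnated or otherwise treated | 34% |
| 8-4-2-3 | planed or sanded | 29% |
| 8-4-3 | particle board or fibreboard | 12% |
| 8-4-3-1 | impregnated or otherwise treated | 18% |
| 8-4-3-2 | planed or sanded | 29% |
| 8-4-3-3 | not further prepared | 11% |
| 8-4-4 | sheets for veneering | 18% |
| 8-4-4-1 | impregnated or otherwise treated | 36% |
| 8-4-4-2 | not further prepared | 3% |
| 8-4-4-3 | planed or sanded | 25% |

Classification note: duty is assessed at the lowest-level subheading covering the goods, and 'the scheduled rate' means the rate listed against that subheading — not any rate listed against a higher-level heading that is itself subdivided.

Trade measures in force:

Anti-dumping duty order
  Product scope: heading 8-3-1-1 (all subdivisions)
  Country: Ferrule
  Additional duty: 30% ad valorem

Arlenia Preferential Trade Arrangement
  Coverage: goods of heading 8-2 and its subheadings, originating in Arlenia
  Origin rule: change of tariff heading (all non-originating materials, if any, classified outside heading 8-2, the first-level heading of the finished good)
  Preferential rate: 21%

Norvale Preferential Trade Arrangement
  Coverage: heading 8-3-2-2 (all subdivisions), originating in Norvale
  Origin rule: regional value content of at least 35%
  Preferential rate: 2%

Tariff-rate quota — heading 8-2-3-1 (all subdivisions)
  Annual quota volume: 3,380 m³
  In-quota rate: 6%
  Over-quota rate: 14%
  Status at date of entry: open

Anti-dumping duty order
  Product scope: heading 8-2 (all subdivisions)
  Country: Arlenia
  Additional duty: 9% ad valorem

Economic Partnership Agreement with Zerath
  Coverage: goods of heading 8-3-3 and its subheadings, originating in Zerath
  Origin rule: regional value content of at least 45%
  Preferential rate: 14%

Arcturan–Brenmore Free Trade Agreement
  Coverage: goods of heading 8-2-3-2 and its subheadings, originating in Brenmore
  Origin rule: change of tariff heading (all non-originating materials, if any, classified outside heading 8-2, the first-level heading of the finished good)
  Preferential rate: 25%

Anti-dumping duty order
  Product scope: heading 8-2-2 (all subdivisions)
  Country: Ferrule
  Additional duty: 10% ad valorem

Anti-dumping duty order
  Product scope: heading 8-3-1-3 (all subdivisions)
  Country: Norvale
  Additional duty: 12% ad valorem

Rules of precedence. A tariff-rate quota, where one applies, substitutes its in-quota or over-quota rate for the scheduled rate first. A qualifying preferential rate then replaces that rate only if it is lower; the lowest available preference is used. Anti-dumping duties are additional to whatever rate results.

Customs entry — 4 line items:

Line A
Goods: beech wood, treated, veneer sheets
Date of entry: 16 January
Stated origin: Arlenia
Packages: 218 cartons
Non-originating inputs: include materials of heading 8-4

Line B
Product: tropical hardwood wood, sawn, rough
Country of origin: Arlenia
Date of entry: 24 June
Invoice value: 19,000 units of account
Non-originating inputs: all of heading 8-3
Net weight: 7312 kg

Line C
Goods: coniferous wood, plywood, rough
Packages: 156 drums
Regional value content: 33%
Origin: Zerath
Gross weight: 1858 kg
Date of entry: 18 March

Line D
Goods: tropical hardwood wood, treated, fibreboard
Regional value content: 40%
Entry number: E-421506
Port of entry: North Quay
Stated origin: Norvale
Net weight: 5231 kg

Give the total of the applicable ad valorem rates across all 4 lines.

74%

Line A: beech → 8-4; veneer sheets → 8-4-4; treated → 8-4-4-1. Scheduled 36%. Arlenia agreement on 8-2: 8-4-4-1 not covered. → 36%.
Line B: tropical hardwood → 8-2; sawn → 8-2-2; rough → 8-2-2-1. Scheduled 17%. Arlenia agreement on 8-2: CTH met → 21% available; preference 21% not lower than 17% → no reduction; anti-dumping (Arlenia, 8-2): +9%; total 17% + 9% = 26%. → 26%.
Line C: coniferous → 8-3; plywood → 8-3-4; rough → 8-3-4-3. Scheduled 6%. Zerath agreement on 8-3-3: 8-3-4-3 not covered. → 6%.
Line D: tropical hardwood → 8-2; fibreboard → 8-2-1; treated → 8-2-1-1. Scheduled 6%. Norvale agreement on 8-3-2-2: 8-2-1-1 not covered. → 6%.
Sum: 36% + 26% + 6% + 6% = 74%.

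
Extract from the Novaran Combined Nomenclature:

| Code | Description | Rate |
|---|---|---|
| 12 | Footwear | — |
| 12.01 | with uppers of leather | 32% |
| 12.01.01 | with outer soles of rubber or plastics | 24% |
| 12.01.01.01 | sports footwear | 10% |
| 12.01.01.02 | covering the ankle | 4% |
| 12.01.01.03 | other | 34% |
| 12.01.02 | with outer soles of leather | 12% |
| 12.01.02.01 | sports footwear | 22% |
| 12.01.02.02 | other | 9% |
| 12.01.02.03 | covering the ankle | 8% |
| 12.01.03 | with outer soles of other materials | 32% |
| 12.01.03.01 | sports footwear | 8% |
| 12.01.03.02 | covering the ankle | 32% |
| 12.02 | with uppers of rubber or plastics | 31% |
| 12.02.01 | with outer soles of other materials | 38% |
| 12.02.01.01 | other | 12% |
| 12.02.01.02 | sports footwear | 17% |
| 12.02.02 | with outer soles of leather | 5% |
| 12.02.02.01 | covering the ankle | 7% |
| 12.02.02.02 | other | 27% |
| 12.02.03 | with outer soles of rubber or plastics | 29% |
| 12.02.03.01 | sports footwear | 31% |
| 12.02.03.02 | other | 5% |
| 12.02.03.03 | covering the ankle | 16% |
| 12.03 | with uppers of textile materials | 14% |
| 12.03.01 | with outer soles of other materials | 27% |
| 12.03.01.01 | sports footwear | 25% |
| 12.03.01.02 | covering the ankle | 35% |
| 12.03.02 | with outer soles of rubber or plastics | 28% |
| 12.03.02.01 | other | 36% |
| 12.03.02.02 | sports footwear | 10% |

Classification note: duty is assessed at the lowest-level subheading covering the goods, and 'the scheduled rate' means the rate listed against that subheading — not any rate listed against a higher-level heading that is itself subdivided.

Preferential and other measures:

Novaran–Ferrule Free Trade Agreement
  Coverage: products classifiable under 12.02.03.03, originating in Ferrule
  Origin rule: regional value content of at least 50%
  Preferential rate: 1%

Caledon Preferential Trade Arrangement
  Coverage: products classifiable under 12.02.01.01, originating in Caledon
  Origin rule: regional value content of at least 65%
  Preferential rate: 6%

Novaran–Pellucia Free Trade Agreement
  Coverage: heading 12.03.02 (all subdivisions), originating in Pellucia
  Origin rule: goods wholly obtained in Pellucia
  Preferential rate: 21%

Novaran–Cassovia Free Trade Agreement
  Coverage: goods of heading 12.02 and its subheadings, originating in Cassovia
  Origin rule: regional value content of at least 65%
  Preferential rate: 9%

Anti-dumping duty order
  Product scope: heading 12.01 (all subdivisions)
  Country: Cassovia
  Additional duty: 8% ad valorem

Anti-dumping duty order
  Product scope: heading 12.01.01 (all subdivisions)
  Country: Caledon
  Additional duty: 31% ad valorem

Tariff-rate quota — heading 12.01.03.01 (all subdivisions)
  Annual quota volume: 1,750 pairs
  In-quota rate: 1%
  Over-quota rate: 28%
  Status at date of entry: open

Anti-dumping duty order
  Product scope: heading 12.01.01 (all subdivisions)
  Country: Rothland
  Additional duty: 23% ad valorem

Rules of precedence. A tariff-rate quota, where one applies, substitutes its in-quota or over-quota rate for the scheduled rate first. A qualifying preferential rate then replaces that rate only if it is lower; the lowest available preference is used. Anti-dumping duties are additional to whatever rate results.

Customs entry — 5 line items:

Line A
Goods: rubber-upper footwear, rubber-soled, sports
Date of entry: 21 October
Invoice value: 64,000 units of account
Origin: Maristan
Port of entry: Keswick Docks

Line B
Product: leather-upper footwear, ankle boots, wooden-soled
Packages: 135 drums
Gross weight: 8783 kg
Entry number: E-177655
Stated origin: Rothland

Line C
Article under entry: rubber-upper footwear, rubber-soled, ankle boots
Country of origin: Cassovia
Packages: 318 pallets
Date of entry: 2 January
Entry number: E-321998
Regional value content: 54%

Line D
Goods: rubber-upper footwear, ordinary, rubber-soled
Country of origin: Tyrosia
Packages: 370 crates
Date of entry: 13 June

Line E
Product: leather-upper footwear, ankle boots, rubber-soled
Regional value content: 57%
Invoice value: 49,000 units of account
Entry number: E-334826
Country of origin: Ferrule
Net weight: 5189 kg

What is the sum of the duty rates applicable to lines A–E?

88%

Line A: rubber-upper → 12.02; rubber-soled → 12.02.03; sports → 12.02.03.01. Scheduled 31%. No special measure applies. → 31%.
Line B: leather-upper → 12.01; wooden-soled → 12.01.03; ankle boots → 12.01.03.02. Scheduled 32%. No special measure applies. → 32%.
Line C: rubber-upper → 12.02; rubber-soled → 12.02.03; ankle boots → 12.02.03.03. Scheduled 16%. Cassovia agreement on 12.02: RVC < 65%. → 16%.
Line D: rubber-upper → 12.02; rubber-soled → 12.02.03; ordinary → 12.02.03.02. Scheduled 5%. No special measure applies. → 5%.
Line E: leather-upper → 12.01; rubber-soled → 12.01.01; ankle boots → 12.01.01.02. Scheduled 4%. Ferrule agreement on 12.02.03.03: 12.01.01.02 not covered. → 4%.
Sum: 31% + 32% + 16% + 5% + 4% = 88%.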